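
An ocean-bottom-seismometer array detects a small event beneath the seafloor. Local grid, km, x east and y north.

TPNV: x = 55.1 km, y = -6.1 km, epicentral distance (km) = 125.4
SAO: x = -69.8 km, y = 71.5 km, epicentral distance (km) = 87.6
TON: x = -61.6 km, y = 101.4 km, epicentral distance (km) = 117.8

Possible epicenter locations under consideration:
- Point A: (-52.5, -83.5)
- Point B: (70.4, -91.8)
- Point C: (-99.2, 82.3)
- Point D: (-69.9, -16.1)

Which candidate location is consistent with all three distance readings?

For each candidate, compare |candidate − station| to the reported distance:
Point A: residuals TPNV 7.1, SAO 68.4, TON 67.3 → max 68.4 km
Point B: residuals TPNV 38.3, SAO 127.6, TON 116.2 → max 127.6 km
Point C: residuals TPNV 52.4, SAO 56.3, TON 75.6 → max 75.6 km
Point D: residuals TPNV 0.0, SAO 0.0, TON 0.0 → max 0.0 km
Only Point D has all residuals ≈ 0.

Point D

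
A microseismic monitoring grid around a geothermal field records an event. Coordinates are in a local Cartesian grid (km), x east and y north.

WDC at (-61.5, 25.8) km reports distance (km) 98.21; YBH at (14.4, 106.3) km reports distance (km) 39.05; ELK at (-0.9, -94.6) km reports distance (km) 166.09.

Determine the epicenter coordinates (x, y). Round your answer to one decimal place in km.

(26.6, 69.2)

Circle about each station: (x + 61.5)² + (y − 25.8)² = 98.21²; (x − 14.4)² + (y − 106.3)² = 39.05²; (x + 0.9)² + (y + 94.6)² = 166.09².
Subtracting the WDC equation from the YBH and ELK equations removes the quadratic terms:
151.8 x + 161.0 y = 15179.46
121.2 x − 240.8 y = -13438.60
Solving the 2×2 system: x ≈ 26.6, y ≈ 69.2 km.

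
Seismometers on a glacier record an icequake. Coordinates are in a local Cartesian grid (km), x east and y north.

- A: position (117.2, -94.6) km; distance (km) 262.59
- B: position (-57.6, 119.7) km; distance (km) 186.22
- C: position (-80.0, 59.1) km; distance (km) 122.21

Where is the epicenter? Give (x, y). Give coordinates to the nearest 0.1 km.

Circle about each station: (x − 117.2)² + (y + 94.6)² = 262.59²; (x + 57.6)² + (y − 119.7)² = 186.22²; (x + 80.0)² + (y − 59.1)² = 122.21².
Subtracting the A equation from the B and C equations removes the quadratic terms:
-349.6 x + 428.6 y = 29236.47
-394.4 x + 307.4 y = 41226.03
Solving the 2×2 system: x ≈ -141.0, y ≈ -46.8 km.
Check against A (with the unrounded x, y): √((x − 117.2)²+(y + 94.6)²) = 262.59 ≈ 262.59 km. ✓

(-141.0, -46.8)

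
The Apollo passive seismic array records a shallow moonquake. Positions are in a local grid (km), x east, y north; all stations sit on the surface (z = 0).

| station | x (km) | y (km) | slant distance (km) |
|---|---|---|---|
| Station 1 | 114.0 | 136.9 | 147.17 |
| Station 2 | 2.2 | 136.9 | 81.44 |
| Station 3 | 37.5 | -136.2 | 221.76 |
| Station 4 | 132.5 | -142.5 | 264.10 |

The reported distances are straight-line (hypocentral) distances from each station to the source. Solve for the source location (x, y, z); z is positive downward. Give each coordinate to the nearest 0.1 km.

(-9.1, 74.5, 51.1)

Each station gives a sphere (x−x_i)² + (y−y_i)² + z² = d_i² (stations at z=0).
Subtracting the Station 1 sphere from Station 2 and Station 3: z² cancels, leaving linear equations in x and y:
-223.6 x + 0.0 y = 2035.38
-153.0 x − 546.2 y = -39299.41
Solving: x ≈ -9.103, y ≈ 74.500 km (keep extra digits for the depth step; rounded: -9.1, 74.5).
Then from the Station 1 sphere: z² = 147.17² − (x − 114.0)² − (y − 136.9)² with x = -9.103, y = 74.500, so z ≈ 51.097 ≈ 51.1 km.
Check against Station 4 (with the unrounded solution): distance 264.11 ≈ 264.10 km. ✓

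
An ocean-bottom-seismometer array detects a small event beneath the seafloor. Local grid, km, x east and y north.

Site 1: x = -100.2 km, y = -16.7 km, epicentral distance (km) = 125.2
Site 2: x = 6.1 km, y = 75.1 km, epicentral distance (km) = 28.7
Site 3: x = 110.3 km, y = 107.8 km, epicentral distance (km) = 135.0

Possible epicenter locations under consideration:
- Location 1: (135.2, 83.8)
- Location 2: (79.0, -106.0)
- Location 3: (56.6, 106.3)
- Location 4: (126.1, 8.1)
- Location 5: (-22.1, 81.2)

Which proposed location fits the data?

Location 5

For each candidate, compare |candidate − station| to the reported distance:
Location 1: residuals Site 1 130.8, Site 2 100.7, Site 3 100.4 → max 130.8 km
Location 2: residuals Site 1 75.0, Site 2 166.5, Site 3 81.1 → max 166.5 km
Location 3: residuals Site 1 74.1, Site 2 30.7, Site 3 81.3 → max 81.3 km
Location 4: residuals Site 1 102.5, Site 2 108.7, Site 3 34.1 → max 108.7 km
Location 5: residuals Site 1 0.0, Site 2 0.2, Site 3 0.0 → max 0.2 km
Only Location 5 has all residuals ≈ 0.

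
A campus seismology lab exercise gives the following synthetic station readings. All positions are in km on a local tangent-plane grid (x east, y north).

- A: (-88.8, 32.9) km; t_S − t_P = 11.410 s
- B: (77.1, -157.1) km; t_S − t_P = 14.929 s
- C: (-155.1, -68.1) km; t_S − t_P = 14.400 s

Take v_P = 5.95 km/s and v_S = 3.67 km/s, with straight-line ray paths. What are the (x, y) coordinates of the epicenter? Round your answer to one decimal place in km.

x ≈ -18.3 km, y ≈ -50.6 km

Distance from S−P lag: d = Δt · v_P v_S / (v_P − v_S) = Δt · (5.95·3.67)/(5.95−3.67) ≈ 9.5774·Δt.
So d_A = 109.28, d_B = 142.98, d_C = 137.91 km.
Circle about each station: (x + 88.8)² + (y − 32.9)² = 109.28²; (x − 77.1)² + (y + 157.1)² = 142.98²; (x + 155.1)² + (y + 68.1)² = 137.91².
Subtracting the A equation from the B and C equations removes the quadratic terms:
331.8 x − 380.0 y = 13155.81
-132.6 x − 202.0 y = 12648.72
Solving the 2×2 system: x ≈ -18.3, y ≈ -50.6 km.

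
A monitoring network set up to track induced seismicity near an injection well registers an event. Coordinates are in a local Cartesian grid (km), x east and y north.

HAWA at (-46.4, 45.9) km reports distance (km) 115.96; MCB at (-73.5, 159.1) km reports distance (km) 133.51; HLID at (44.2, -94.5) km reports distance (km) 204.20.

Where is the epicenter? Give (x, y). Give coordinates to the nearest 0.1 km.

Circle about each station: (x + 46.4)² + (y − 45.9)² = 115.96²; (x + 73.5)² + (y − 159.1)² = 133.51²; (x − 44.2)² + (y + 94.5)² = 204.20².
Subtracting pairs of circle equations eliminates x²+y² and gives linear equations (the radical axes):
-54.2 x + 226.4 y = 22077.09
181.2 x − 280.8 y = -21626.80
Solving the 2×2 system: x ≈ 50.5, y ≈ 109.6 km.

(50.5, 109.6)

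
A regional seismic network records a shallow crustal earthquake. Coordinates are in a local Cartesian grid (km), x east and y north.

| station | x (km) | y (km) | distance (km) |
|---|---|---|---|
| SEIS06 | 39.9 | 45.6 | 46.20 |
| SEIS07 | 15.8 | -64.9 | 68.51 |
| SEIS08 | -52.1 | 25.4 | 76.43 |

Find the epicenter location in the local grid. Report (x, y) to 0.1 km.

x ≈ 21.1 km, y ≈ 3.4 km

Circle about each station: (x − 39.9)² + (y − 45.6)² = 46.20²; (x − 15.8)² + (y + 64.9)² = 68.51²; (x + 52.1)² + (y − 25.4)² = 76.43².
Subtracting the SEIS06 equation from the SEIS07 and SEIS08 equations removes the quadratic terms:
-48.2 x − 221.0 y = -1768.90
-184.0 x − 40.4 y = -4018.90
Solving the 2×2 system: x ≈ 21.1, y ≈ 3.4 km.
Check against SEIS06 (with the unrounded x, y): √((x − 39.9)²+(y − 45.6)²) = 46.20 ≈ 46.20 km. ✓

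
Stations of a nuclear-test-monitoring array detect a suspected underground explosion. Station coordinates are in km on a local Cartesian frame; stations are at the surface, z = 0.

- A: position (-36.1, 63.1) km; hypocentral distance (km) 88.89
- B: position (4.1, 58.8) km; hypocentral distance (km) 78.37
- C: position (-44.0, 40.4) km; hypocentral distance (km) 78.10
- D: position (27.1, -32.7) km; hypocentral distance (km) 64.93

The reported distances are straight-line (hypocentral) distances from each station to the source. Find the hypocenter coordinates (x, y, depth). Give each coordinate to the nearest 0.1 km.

x ≈ -0.8 km, y ≈ -1.6 km, depth ≈ 49.7 km

Each station gives a sphere (x−x_i)² + (y−y_i)² + z² = d_i² (stations at z=0).
Subtracting the A sphere from B and C: z² cancels, leaving linear equations in x and y:
80.4 x − 8.6 y = -50.99
-15.8 x − 45.4 y = 85.16
Solving: x ≈ -0.805, y ≈ -1.596 km (keep extra digits for the depth step; rounded: -0.8, -1.6).
Then from the A sphere: z² = 88.89² − (x + 36.1)² − (y − 63.1)² with x = -0.805, y = -1.596, so z ≈ 49.700 ≈ 49.7 km.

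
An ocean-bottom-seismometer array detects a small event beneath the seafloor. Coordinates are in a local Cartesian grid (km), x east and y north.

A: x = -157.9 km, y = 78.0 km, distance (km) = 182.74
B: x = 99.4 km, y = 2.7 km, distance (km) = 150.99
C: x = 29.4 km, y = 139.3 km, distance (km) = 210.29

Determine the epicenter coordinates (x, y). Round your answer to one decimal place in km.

x ≈ -38.0 km, y ≈ -59.9 km

Circle about each station: (x + 157.9)² + (y − 78.0)² = 182.74²; (x − 99.4)² + (y − 2.7)² = 150.99²; (x − 29.4)² + (y − 139.3)² = 210.29².
Subtracting the A equation from the B and C equations removes the quadratic terms:
514.6 x − 150.6 y = -10532.83
374.6 x + 122.6 y = -21575.54
Solving the 2×2 system: x ≈ -38.0, y ≈ -59.9 km.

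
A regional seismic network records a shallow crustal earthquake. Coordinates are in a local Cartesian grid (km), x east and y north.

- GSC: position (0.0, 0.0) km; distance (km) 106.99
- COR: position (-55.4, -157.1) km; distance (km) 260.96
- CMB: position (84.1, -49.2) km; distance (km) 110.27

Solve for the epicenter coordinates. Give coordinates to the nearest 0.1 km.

(87.9, 61.0)

Circle about each station: x² + y² = 106.99²; (x + 55.4)² + (y + 157.1)² = 260.96²; (x − 84.1)² + (y + 49.2)² = 110.27².
Subtracting the GSC equation from the COR and CMB equations removes the quadratic terms:
-110.8 x − 314.2 y = -28903.69
168.2 x − 98.4 y = 8780.84
Solving the 2×2 system: x ≈ 87.9, y ≈ 61.0 km.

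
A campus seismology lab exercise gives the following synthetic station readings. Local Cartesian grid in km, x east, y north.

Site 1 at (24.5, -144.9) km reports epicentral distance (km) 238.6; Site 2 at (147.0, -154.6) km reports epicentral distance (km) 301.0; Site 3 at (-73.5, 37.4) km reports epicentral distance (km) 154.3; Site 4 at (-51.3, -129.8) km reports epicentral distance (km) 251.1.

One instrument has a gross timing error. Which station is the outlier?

Site 2

Solve using three stations at a time. Using Site 1, Site 3, Site 4 (subtract circle equations pairwise → linear system) gives (x, y) ≈ (72.1, 89.0).
Distances from that point to each station vs reported:
  Site 1: calculated 238.7 vs reported 238.6 → residual 0.1 km
  Site 2: calculated 254.9 vs reported 301.0 → residual 46.1 km
  Site 3: calculated 154.4 vs reported 154.3 → residual 0.1 km
  Site 4: calculated 251.2 vs reported 251.1 → residual 0.1 km
Site 1, Site 3, Site 4 are mutually consistent (residuals ≈ 0); Site 2 is off by 46.1 km.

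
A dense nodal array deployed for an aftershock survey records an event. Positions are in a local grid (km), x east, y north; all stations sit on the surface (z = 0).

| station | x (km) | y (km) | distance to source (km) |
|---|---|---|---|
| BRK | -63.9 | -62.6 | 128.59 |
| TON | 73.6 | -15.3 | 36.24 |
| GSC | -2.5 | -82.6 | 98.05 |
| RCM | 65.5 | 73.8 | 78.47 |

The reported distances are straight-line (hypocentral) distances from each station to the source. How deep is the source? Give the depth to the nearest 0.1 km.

Each station gives a sphere (x−x_i)² + (y−y_i)² + z² = d_i² (stations at z=0).
Subtracting the BRK sphere from TON and GSC: z² cancels, leaving linear equations in x and y:
275.0 x + 94.6 y = 12871.13
122.8 x − 40.0 y = 5748.63
Solving: x ≈ 46.809, y ≈ -0.013 km (keep extra digits for the depth step; rounded: 46.8, -0.0).
Then from the BRK sphere: z² = 128.59² − (x + 63.9)² − (y + 62.6)² with x = 46.809, y = -0.013, so z ≈ 19.020 ≈ 19.0 km.

depth ≈ 19.0 km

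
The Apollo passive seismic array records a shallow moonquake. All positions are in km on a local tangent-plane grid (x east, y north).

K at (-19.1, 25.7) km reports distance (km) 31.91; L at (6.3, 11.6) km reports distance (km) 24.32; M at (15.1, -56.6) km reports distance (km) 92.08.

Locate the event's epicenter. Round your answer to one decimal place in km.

Circle about each station: (x + 19.1)² + (y − 25.7)² = 31.91²; (x − 6.3)² + (y − 11.6)² = 24.32²; (x − 15.1)² + (y + 56.6)² = 92.08².
Subtracting pairs of circle equations eliminates x²+y² and gives linear equations (the radical axes):
50.8 x − 28.2 y = -424.26
68.4 x − 164.6 y = -5054.21
Solving the 2×2 system: x ≈ 11.3, y ≈ 35.4 km.

(11.3, 35.4)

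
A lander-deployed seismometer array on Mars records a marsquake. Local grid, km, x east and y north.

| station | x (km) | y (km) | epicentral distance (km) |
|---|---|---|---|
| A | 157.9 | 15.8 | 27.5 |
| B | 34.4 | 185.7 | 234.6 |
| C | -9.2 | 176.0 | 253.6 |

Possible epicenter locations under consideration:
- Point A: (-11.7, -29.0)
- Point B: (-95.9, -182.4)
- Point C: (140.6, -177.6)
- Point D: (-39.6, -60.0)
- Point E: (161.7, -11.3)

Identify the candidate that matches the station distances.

For each candidate, compare |candidate − station| to the reported distance:
Point A: residuals A 147.9, B 15.0, C 48.6 → max 147.9 km
Point B: residuals A 294.5, B 155.9, C 115.1 → max 294.5 km
Point C: residuals A 166.7, B 143.9, C 130.4 → max 166.7 km
Point D: residuals A 184.0, B 22.0, C 15.7 → max 184.0 km
Point E: residuals A 0.1, B 0.0, C 0.0 → max 0.1 km
Only Point E has all residuals ≈ 0.

Point E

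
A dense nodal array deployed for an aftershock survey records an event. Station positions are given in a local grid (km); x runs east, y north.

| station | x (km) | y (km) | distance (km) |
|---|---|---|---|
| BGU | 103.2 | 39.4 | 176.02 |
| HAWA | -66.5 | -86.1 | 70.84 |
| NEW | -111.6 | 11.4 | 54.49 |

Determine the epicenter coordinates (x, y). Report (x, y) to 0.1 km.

x ≈ -64.1 km, y ≈ -15.3 km

Circle about each station: (x − 103.2)² + (y − 39.4)² = 176.02²; (x + 66.5)² + (y + 86.1)² = 70.84²; (x + 111.6)² + (y − 11.4)² = 54.49².
Subtracting pairs of circle equations eliminates x²+y² and gives linear equations (the radical axes):
-339.4 x − 251.0 y = 25597.59
-429.6 x − 56.0 y = 28395.80
Solving the 2×2 system: x ≈ -64.1, y ≈ -15.3 km.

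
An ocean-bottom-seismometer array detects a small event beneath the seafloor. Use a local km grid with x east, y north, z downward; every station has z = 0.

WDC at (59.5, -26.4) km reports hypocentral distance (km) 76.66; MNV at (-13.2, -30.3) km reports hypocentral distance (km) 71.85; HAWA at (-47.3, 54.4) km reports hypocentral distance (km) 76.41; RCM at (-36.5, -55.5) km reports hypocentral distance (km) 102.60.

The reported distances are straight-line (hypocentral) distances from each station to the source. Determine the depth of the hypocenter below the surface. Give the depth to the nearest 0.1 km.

Each station gives a sphere (x−x_i)² + (y−y_i)² + z² = d_i² (stations at z=0).
Subtracting the WDC sphere from MNV and HAWA: z² cancels, leaving linear equations in x and y:
-145.4 x − 7.8 y = -2430.55
-213.6 x + 161.6 y = 997.71
Solving: x ≈ 15.300, y ≈ 26.397 km (keep extra digits for the depth step; rounded: 15.3, 26.4).
Then from the WDC sphere: z² = 76.66² − (x − 59.5)² − (y + 26.4)² with x = 15.300, y = 26.397, so z ≈ 33.699 ≈ 33.7 km.

z ≈ 33.7 km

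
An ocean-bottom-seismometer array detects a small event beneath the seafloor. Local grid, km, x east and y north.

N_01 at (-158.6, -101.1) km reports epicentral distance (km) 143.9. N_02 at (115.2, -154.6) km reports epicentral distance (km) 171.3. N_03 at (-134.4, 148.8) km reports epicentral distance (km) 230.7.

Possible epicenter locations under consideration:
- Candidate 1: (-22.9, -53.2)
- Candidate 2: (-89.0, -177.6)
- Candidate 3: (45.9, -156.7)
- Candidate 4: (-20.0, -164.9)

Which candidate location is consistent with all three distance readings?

Candidate 1

For each candidate, compare |candidate − station| to the reported distance:
Candidate 1: residuals N_01 0.0, N_02 0.0, N_03 0.0 → max 0.0 km
Candidate 2: residuals N_01 40.5, N_02 34.2, N_03 98.8 → max 98.8 km
Candidate 3: residuals N_01 68.0, N_02 102.0, N_03 124.0 → max 124.0 km
Candidate 4: residuals N_01 8.7, N_02 35.7, N_03 103.2 → max 103.2 km
Only Candidate 1 has all residuals ≈ 0.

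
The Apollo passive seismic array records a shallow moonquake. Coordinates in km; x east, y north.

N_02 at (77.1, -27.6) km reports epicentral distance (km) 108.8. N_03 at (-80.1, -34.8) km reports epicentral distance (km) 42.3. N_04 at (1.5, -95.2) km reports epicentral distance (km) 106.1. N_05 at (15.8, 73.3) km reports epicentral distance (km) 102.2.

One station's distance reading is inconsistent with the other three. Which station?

Solve using three stations at a time. Using N_03, N_04, N_05 (subtract circle equations pairwise → linear system) gives (x, y) ≈ (-51.7, -3.4).
Distances from that point to each station vs reported:
  N_02: calculated 131.1 vs reported 108.8 → residual 22.3 km
  N_03: calculated 42.3 vs reported 42.3 → residual 0.0 km
  N_04: calculated 106.1 vs reported 106.1 → residual 0.0 km
  N_05: calculated 102.2 vs reported 102.2 → residual 0.0 km
N_03, N_04, N_05 are mutually consistent (residuals ≈ 0); N_02 is off by 22.3 km.

N_02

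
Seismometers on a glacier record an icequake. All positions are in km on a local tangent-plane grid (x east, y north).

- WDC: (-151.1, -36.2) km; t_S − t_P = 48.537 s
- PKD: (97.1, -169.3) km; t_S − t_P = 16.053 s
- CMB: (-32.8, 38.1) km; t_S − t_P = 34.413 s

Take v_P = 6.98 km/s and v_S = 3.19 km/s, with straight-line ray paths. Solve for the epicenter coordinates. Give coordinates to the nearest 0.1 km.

x ≈ 130.5 km, y ≈ -81.1 km

Distance from S−P lag: d = Δt · v_P v_S / (v_P − v_S) = Δt · (6.98·3.19)/(6.98−3.19) ≈ 5.8750·Δt.
So d_WDC = 285.15, d_PKD = 94.31, d_CMB = 202.18 km.
Circle about each station: (x + 151.1)² + (y + 36.2)² = 285.15²; (x − 97.1)² + (y + 169.3)² = 94.31²; (x + 32.8)² + (y − 38.1)² = 202.18².
Subtracting pairs of circle equations eliminates x²+y² and gives linear equations (the radical axes):
496.4 x − 266.2 y = 86365.40
236.6 x + 148.6 y = 18819.57
Solving the 2×2 system: x ≈ 130.5, y ≈ -81.1 km.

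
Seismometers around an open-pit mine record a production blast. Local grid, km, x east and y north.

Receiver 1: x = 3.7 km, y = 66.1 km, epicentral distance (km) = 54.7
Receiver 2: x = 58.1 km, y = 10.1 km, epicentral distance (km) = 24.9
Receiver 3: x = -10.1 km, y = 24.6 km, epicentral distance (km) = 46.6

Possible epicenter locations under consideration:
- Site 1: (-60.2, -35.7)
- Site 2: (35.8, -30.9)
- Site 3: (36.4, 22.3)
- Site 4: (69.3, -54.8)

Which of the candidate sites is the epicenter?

Site 3

For each candidate, compare |candidate − station| to the reported distance:
Site 1: residuals Receiver 1 65.5, Receiver 2 102.0, Receiver 3 31.8 → max 102.0 km
Site 2: residuals Receiver 1 47.5, Receiver 2 21.8, Receiver 3 25.4 → max 47.5 km
Site 3: residuals Receiver 1 0.0, Receiver 2 0.0, Receiver 3 0.0 → max 0.0 km
Site 4: residuals Receiver 1 82.9, Receiver 2 41.0, Receiver 3 65.7 → max 82.9 km
Only Site 3 has all residuals ≈ 0.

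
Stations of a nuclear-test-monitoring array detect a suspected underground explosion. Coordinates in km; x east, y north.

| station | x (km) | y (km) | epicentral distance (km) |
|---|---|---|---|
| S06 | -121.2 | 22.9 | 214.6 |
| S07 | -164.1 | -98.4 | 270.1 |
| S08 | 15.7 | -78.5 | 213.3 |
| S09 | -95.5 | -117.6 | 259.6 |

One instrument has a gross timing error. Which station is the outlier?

Solve using three stations at a time. Using S07, S08, S09 (subtract circle equations pairwise → linear system) gives (x, y) ≈ (-22.2, 131.6).
Distances from that point to each station vs reported:
  S06: calculated 147.0 vs reported 214.6 → residual 67.6 km
  S07: calculated 270.3 vs reported 270.1 → residual 0.2 km
  S08: calculated 213.5 vs reported 213.3 → residual 0.2 km
  S09: calculated 259.8 vs reported 259.6 → residual 0.2 km
S07, S08, S09 are mutually consistent (residuals ≈ 0); S06 is off by 67.6 km.

S06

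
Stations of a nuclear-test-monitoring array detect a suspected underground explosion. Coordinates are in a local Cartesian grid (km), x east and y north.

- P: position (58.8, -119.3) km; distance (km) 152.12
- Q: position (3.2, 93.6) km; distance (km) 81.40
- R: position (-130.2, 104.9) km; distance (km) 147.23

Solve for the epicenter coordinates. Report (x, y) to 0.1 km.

(-14.3, 14.1)

Circle about each station: (x − 58.8)² + (y + 119.3)² = 152.12²; (x − 3.2)² + (y − 93.6)² = 81.40²; (x + 130.2)² + (y − 104.9)² = 147.23².
Subtracting the P equation from the Q and R equations removes the quadratic terms:
-111.2 x + 425.8 y = 7595.80
-378.0 x + 448.4 y = 11729.94
Solving the 2×2 system: x ≈ -14.3, y ≈ 14.1 km.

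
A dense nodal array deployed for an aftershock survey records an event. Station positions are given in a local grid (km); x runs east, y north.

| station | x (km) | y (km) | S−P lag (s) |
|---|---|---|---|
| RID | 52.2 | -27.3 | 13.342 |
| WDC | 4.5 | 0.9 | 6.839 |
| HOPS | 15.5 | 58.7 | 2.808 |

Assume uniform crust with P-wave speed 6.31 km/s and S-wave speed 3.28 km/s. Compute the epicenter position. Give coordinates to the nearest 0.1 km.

-0.0 km east, 47.4 km north

Distance from S−P lag: d = Δt · v_P v_S / (v_P − v_S) = Δt · (6.31·3.28)/(6.31−3.28) ≈ 6.8306·Δt.
So d_RID = 91.13, d_WDC = 46.71, d_HOPS = 19.18 km.
Circle about each station: (x − 52.2)² + (y + 27.3)² = 91.13²; (x − 4.5)² + (y − 0.9)² = 46.71²; (x − 15.5)² + (y − 58.7)² = 19.18².
Subtracting the RID equation from the WDC and HOPS equations removes the quadratic terms:
-95.4 x + 56.4 y = 2673.78
-73.4 x + 172.0 y = 8152.61
Solving the 2×2 system: x ≈ -0.0, y ≈ 47.4 km.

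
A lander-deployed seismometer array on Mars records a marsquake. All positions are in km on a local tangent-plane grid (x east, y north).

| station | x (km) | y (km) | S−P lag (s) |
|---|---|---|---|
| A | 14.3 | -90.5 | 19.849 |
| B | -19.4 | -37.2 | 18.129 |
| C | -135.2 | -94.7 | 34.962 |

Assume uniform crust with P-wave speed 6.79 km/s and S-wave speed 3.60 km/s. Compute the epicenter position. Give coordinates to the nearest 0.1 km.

x ≈ 98.6 km, y ≈ 36.1 km

Distance from S−P lag: d = Δt · v_P v_S / (v_P − v_S) = Δt · (6.79·3.60)/(6.79−3.60) ≈ 7.6627·Δt.
So d_A = 152.10, d_B = 138.92, d_C = 267.90 km.
Circle about each station: (x − 14.3)² + (y + 90.5)² = 152.10²; (x + 19.4)² + (y + 37.2)² = 138.92²; (x + 135.2)² + (y + 94.7)² = 267.90².
Subtracting the A equation from the B and C equations removes the quadratic terms:
-67.4 x + 106.6 y = -2798.90
-299.0 x − 8.4 y = -29783.61
Solving the 2×2 system: x ≈ 98.6, y ≈ 36.1 km.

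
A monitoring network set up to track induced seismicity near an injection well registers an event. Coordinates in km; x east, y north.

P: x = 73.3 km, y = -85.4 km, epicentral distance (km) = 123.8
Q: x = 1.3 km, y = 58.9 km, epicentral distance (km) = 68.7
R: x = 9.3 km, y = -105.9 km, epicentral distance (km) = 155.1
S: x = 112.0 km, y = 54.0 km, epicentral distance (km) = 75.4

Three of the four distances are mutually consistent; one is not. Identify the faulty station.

Solve using three stations at a time. Using P, Q, R (subtract circle equations pairwise → linear system) gives (x, y) ≈ (66.6, 38.1).
Distances from that point to each station vs reported:
  P: calculated 123.7 vs reported 123.8 → residual 0.1 km
  Q: calculated 68.6 vs reported 68.7 → residual 0.1 km
  R: calculated 155.0 vs reported 155.1 → residual 0.1 km
  S: calculated 48.0 vs reported 75.4 → residual 27.4 km
P, Q, R are mutually consistent (residuals ≈ 0); S is off by 27.4 km.

S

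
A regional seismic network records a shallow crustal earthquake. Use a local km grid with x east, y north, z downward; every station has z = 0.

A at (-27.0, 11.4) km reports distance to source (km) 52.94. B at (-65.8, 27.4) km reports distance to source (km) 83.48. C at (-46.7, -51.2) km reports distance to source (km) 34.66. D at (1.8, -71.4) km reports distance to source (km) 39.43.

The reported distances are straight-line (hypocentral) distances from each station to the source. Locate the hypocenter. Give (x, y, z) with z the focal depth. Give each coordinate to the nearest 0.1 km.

Each station gives a sphere (x−x_i)² + (y−y_i)² + z² = d_i² (stations at z=0).
Subtracting the A sphere from B and C: z² cancels, leaving linear equations in x and y:
-77.6 x + 32.0 y = 55.17
-39.4 x − 125.2 y = 5544.70
Solving: x ≈ -16.794, y ≈ -39.002 km (keep extra digits for the depth step; rounded: -16.8, -39.0).
Then from the A sphere: z² = 52.94² − (x + 27.0)² − (y − 11.4)² with x = -16.794, y = -39.002, so z ≈ 12.575 ≈ 12.6 km.
Check against D (with the unrounded solution): distance 39.42 ≈ 39.43 km. ✓

(-16.8, -39.0, 12.6)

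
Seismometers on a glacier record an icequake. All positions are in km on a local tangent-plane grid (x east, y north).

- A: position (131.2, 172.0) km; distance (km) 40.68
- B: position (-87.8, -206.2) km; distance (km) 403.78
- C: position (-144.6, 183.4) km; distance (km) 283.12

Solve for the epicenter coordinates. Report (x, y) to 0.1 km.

(133.7, 131.4)

Circle about each station: (x − 131.2)² + (y − 172.0)² = 40.68²; (x + 87.8)² + (y + 206.2)² = 403.78²; (x + 144.6)² + (y − 183.4)² = 283.12².
Subtracting pairs of circle equations eliminates x²+y² and gives linear equations (the radical axes):
-438.0 x − 756.4 y = -157953.59
-551.6 x + 22.8 y = -70754.79
Solving the 2×2 system: x ≈ 133.7, y ≈ 131.4 km.
Check against A (with the unrounded x, y): √((x − 131.2)²+(y − 172.0)²) = 40.68 ≈ 40.68 km. ✓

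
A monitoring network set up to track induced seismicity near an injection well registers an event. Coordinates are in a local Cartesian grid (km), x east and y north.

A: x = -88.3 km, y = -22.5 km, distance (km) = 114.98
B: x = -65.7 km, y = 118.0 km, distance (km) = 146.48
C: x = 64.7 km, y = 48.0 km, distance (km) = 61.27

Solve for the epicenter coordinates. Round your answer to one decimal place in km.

(24.0, 2.2)

Circle about each station: (x + 88.3)² + (y + 22.5)² = 114.98²; (x + 65.7)² + (y − 118.0)² = 146.48²; (x − 64.7)² + (y − 48.0)² = 61.27².
Subtracting pairs of circle equations eliminates x²+y² and gives linear equations (the radical axes):
45.2 x + 281.0 y = 1701.36
306.0 x + 141.0 y = 7653.34
Solving the 2×2 system: x ≈ 24.0, y ≈ 2.2 km.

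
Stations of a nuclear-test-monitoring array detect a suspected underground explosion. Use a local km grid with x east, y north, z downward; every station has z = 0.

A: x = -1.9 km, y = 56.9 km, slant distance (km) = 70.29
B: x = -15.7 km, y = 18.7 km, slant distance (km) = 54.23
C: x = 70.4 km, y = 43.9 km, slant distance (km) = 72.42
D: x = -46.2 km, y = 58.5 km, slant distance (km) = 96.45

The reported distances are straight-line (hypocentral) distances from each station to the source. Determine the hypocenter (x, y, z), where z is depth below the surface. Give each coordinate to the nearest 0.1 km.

(23.1, 0.1, 33.0)

Each station gives a sphere (x−x_i)² + (y−y_i)² + z² = d_i² (stations at z=0).
Subtracting the A sphere from B and C: z² cancels, leaving linear equations in x and y:
-27.6 x − 76.4 y = -645.25
144.6 x − 26.0 y = 3338.18
Solving: x ≈ 23.103, y ≈ 0.099 km (keep extra digits for the depth step; rounded: 23.1, 0.1).
Then from the A sphere: z² = 70.29² − (x + 1.9)² − (y − 56.9)² with x = 23.103, y = 0.099, so z ≈ 33.003 ≈ 33.0 km.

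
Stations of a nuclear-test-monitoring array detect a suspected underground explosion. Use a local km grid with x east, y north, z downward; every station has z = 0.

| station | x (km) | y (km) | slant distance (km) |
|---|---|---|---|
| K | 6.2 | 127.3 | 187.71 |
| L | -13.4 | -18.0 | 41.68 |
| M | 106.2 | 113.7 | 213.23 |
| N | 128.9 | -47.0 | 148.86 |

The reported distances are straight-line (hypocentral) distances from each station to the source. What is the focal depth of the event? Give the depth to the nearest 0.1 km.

Each station gives a sphere (x−x_i)² + (y−y_i)² + z² = d_i² (stations at z=0).
Subtracting the K sphere from L and M: z² cancels, leaving linear equations in x and y:
-39.2 x − 290.6 y = 17757.65
200.0 x − 27.2 y = -2269.59
Solving: x ≈ -19.304, y ≈ -58.503 km (keep extra digits for the depth step; rounded: -19.3, -58.5).
Then from the K sphere: z² = 187.71² − (x − 6.2)² − (y − 127.3)² with x = -19.304, y = -58.503, so z ≈ 7.864 ≈ 7.9 km.
Check against N (with the unrounded solution): distance 148.86 ≈ 148.86 km. ✓

depth ≈ 7.9 km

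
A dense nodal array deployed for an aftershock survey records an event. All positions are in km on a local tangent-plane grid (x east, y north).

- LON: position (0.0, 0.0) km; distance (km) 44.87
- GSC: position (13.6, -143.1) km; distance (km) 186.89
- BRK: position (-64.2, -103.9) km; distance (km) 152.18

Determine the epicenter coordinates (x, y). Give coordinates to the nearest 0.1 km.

Circle about each station: x² + y² = 44.87²; (x − 13.6)² + (y + 143.1)² = 186.89²; (x + 64.2)² + (y + 103.9)² = 152.18².
Subtracting the LON equation from the GSC and BRK equations removes the quadratic terms:
27.2 x − 286.2 y = -12251.99
-128.4 x − 207.8 y = -6228.59
Solving the 2×2 system: x ≈ -18.0, y ≈ 41.1 km.
Check against LON (with the unrounded x, y): √(x²+y²) = 44.87 ≈ 44.87 km. ✓

(-18.0, 41.1)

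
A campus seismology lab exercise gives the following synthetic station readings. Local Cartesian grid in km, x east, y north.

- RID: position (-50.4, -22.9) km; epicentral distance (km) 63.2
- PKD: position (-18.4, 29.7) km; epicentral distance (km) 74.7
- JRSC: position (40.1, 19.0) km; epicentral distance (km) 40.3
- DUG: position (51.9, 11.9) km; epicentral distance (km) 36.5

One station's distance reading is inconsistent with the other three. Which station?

Solve using three stations at a time. Using PKD, JRSC, DUG (subtract circle equations pairwise → linear system) gives (x, y) ≈ (36.3, -21.2).
Distances from that point to each station vs reported:
  RID: calculated 86.8 vs reported 63.2 → residual 23.6 km
  PKD: calculated 74.7 vs reported 74.7 → residual 0.0 km
  JRSC: calculated 40.3 vs reported 40.3 → residual 0.0 km
  DUG: calculated 36.5 vs reported 36.5 → residual 0.0 km
PKD, JRSC, DUG are mutually consistent (residuals ≈ 0); RID is off by 23.6 km.

RID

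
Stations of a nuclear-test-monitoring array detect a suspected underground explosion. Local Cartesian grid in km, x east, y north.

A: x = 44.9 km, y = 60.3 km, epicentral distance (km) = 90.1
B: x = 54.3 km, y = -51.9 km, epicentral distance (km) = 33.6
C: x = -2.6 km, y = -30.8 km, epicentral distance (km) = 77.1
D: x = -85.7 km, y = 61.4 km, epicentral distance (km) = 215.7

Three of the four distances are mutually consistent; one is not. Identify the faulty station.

D

Solve using three stations at a time. Using A, B, C (subtract circle equations pairwise → linear system) gives (x, y) ≈ (74.3, -24.9).
Distances from that point to each station vs reported:
  A: calculated 90.1 vs reported 90.1 → residual 0.0 km
  B: calculated 33.6 vs reported 33.6 → residual 0.0 km
  C: calculated 77.1 vs reported 77.1 → residual 0.0 km
  D: calculated 181.8 vs reported 215.7 → residual 33.9 km
A, B, C are mutually consistent (residuals ≈ 0); D is off by 33.9 km.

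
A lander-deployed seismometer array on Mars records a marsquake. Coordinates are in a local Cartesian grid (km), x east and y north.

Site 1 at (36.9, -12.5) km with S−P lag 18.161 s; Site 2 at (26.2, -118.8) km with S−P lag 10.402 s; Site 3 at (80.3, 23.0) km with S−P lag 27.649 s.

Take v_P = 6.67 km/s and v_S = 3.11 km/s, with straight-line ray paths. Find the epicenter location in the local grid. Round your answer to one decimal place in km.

-29.5 km east, -94.9 km north

Distance from S−P lag: d = Δt · v_P v_S / (v_P − v_S) = Δt · (6.67·3.11)/(6.67−3.11) ≈ 5.8269·Δt.
So d_Site 1 = 105.82, d_Site 2 = 60.61, d_Site 3 = 161.11 km.
Circle about each station: (x − 36.9)² + (y + 12.5)² = 105.82²; (x − 26.2)² + (y + 118.8)² = 60.61²; (x − 80.3)² + (y − 23.0)² = 161.11².
Subtracting the Site 1 equation from the Site 2 and Site 3 equations removes the quadratic terms:
-21.4 x − 212.6 y = 20806.32
86.8 x + 71.0 y = -9299.33
Solving the 2×2 system: x ≈ -29.5, y ≈ -94.9 km.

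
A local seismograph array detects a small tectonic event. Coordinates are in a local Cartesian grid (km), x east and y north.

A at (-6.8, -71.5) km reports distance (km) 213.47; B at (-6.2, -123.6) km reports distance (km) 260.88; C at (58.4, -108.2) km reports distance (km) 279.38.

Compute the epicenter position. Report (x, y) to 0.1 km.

Circle about each station: (x + 6.8)² + (y + 71.5)² = 213.47²; (x + 6.2)² + (y + 123.6)² = 260.88²; (x − 58.4)² + (y + 108.2)² = 279.38².
Subtracting the A equation from the B and C equations removes the quadratic terms:
1.2 x − 104.2 y = -12332.02
130.4 x − 73.4 y = -22524.43
Solving the 2×2 system: x ≈ -106.8, y ≈ 117.1 km.

x ≈ -106.8 km, y ≈ 117.1 km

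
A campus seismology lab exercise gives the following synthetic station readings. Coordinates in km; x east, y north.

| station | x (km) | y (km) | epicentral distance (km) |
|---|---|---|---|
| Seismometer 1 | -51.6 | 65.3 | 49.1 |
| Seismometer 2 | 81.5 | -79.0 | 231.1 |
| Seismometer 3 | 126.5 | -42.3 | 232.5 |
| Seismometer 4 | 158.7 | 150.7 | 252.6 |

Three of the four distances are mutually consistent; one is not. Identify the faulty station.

Solve using three stations at a time. Using Seismometer 1, Seismometer 2, Seismometer 3 (subtract circle equations pairwise → linear system) gives (x, y) ≈ (-45.6, 114.0).
Distances from that point to each station vs reported:
  Seismometer 1: calculated 49.0 vs reported 49.1 → residual 0.1 km
  Seismometer 2: calculated 231.1 vs reported 231.1 → residual 0.0 km
  Seismometer 3: calculated 232.5 vs reported 232.5 → residual 0.0 km
  Seismometer 4: calculated 207.6 vs reported 252.6 → residual 45.0 km
Seismometer 1, Seismometer 2, Seismometer 3 are mutually consistent (residuals ≈ 0); Seismometer 4 is off by 45.0 km.

Seismometer 4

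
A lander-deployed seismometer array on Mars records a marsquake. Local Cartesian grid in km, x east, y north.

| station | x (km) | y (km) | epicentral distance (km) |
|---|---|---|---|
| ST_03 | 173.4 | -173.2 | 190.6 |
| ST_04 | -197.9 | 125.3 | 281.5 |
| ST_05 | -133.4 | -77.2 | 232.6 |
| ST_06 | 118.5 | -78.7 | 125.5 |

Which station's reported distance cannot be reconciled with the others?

Solve using three stations at a time. Using ST_04, ST_05, ST_06 (subtract circle equations pairwise → linear system) gives (x, y) ≈ (69.4, 36.8).
Distances from that point to each station vs reported:
  ST_03: calculated 234.4 vs reported 190.6 → residual 43.8 km
  ST_04: calculated 281.5 vs reported 281.5 → residual 0.0 km
  ST_05: calculated 232.6 vs reported 232.6 → residual 0.0 km
  ST_06: calculated 125.5 vs reported 125.5 → residual 0.0 km
ST_04, ST_05, ST_06 are mutually consistent (residuals ≈ 0); ST_03 is off by 43.8 km.

ST_03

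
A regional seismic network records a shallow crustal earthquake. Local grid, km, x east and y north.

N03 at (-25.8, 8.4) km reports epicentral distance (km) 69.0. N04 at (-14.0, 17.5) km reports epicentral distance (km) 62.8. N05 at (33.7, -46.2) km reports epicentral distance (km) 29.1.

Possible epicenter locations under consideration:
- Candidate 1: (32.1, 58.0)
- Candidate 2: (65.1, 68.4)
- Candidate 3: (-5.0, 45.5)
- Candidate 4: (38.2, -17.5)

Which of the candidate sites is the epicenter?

Candidate 4

For each candidate, compare |candidate − station| to the reported distance:
Candidate 1: residuals N03 7.2, N04 1.4, N05 75.1 → max 75.1 km
Candidate 2: residuals N03 39.9, N04 31.3, N05 89.7 → max 89.7 km
Candidate 3: residuals N03 26.5, N04 33.4, N05 70.4 → max 70.4 km
Candidate 4: residuals N03 0.0, N04 0.0, N05 0.0 → max 0.0 km
Only Candidate 4 has all residuals ≈ 0.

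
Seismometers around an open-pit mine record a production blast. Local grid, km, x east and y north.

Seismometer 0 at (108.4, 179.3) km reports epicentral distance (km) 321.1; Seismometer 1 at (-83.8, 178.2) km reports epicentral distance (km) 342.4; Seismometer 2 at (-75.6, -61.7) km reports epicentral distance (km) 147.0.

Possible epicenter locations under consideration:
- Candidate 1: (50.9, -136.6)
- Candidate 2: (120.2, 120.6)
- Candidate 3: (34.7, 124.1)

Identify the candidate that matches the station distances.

For each candidate, compare |candidate − station| to the reported distance:
Candidate 1: residuals Seismometer 0 0.0, Seismometer 1 0.0, Seismometer 2 0.0 → max 0.0 km
Candidate 2: residuals Seismometer 0 261.2, Seismometer 1 130.4, Seismometer 2 120.5 → max 261.2 km
Candidate 3: residuals Seismometer 0 229.0, Seismometer 1 212.1, Seismometer 2 69.1 → max 229.0 km
Only Candidate 1 has all residuals ≈ 0.

Candidate 1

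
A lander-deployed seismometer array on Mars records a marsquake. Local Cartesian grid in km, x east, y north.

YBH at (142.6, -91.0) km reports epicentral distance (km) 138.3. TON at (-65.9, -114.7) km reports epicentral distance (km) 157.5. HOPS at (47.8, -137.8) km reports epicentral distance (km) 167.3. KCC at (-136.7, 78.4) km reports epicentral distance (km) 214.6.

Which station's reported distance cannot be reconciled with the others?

Solve using three stations at a time. Using YBH, HOPS, KCC (subtract circle equations pairwise → linear system) gives (x, y) ≈ (71.8, 27.7).
Distances from that point to each station vs reported:
  YBH: calculated 138.2 vs reported 138.3 → residual 0.1 km
  TON: calculated 198.1 vs reported 157.5 → residual 40.6 km
  HOPS: calculated 167.2 vs reported 167.3 → residual 0.1 km
  KCC: calculated 214.6 vs reported 214.6 → residual 0.0 km
YBH, HOPS, KCC are mutually consistent (residuals ≈ 0); TON is off by 40.6 km.

TON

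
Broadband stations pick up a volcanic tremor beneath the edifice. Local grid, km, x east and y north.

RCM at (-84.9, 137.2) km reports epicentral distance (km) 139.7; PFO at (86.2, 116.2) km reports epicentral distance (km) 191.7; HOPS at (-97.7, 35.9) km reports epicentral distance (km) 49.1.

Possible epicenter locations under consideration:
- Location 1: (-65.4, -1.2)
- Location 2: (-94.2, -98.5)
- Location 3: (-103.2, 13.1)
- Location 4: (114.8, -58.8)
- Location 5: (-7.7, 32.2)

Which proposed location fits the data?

For each candidate, compare |candidate − station| to the reported distance:
Location 1: residuals RCM 0.1, PFO 0.0, HOPS 0.1 → max 0.1 km
Location 2: residuals RCM 96.2, PFO 88.7, HOPS 85.3 → max 96.2 km
Location 3: residuals RCM 14.3, PFO 23.9, HOPS 25.6 → max 25.6 km
Location 4: residuals RCM 140.1, PFO 14.4, HOPS 183.5 → max 183.5 km
Location 5: residuals RCM 9.4, PFO 65.7, HOPS 41.0 → max 65.7 km
Only Location 1 has all residuals ≈ 0.

Location 1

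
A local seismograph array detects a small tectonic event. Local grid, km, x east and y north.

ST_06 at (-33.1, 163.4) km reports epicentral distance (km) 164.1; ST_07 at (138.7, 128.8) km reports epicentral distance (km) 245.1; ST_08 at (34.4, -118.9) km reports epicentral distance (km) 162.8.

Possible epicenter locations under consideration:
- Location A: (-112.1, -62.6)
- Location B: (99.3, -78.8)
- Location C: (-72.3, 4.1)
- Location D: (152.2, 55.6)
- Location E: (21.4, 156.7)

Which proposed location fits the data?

Location C

For each candidate, compare |candidate − station| to the reported distance:
Location A: residuals ST_06 75.3, ST_07 70.4, ST_08 5.9 → max 75.3 km
Location B: residuals ST_06 111.9, ST_07 33.8, ST_08 86.5 → max 111.9 km
Location C: residuals ST_06 0.0, ST_07 0.0, ST_08 0.0 → max 0.0 km
Location D: residuals ST_06 50.3, ST_07 170.7, ST_08 47.7 → max 170.7 km
Location E: residuals ST_06 109.2, ST_07 124.5, ST_08 113.1 → max 124.5 km
Only Location C has all residuals ≈ 0.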